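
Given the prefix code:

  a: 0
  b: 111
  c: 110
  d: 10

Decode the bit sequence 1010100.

ddda

Read left to right; each codeword is recognised as soon as it completes (prefix code):
  10→d | 10→d | 10→d | 0→a
Decoded message: ddda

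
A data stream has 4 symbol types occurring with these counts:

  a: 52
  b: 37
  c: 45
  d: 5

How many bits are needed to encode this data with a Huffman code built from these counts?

Merge the two smallest weights repeatedly:
combine d(5), b(37) → 42
combine 42, c(45) → 87
combine a(52), 87 → 139
Each symbol's bit-cost is frequency × depth; summing gives 268 bits (equivalently 42 + 87 + 139).

268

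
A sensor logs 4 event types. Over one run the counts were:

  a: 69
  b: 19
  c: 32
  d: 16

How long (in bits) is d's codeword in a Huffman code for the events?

3

Build the tree from the bottom:
d(16) + b(19) → 35
c(32) + 35 → 67
67 + a(69) → 136
The subtree containing d is merged 3 times, so code length = 3.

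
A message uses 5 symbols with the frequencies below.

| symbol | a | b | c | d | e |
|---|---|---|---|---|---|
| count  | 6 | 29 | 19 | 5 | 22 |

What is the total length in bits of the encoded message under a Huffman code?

173

Merge the two smallest weights repeatedly:
merge d(5) and a(6): 11
merge 11 and c(19): 30
merge e(22) and b(29): 51
merge 30 and 51: 81
Total encoded bits = sum of merged weights = 11 + 30 + 51 + 81 = 173.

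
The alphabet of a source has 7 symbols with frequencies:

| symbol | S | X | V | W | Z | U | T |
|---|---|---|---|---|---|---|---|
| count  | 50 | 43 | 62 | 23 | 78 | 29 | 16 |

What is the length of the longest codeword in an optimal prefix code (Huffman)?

Merge the two lowest-weight nodes at each step:
merge T(16) and W(23): 39
merge U(29) and 39: 68
merge X(43) and S(50): 93
merge V(62) and 68: 130
merge Z(78) and 93: 171
merge 130 and 171: 301
The rarest symbols sit at the bottom; the longest codeword is 4 bits.

4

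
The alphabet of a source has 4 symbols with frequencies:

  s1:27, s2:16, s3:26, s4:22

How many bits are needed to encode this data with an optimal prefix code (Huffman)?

182

Merge the two smallest weights repeatedly:
merge s2(16) and s4(22): 38
merge s3(26) and s1(27): 53
merge 38 and 53: 91
Total encoded bits = sum of merged weights = 38 + 53 + 91 = 182.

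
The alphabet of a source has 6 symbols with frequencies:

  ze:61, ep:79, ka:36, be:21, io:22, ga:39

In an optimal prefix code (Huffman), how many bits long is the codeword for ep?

2

Build the tree from the bottom:
merge be(21) and io(22): 43
merge ka(36) and ga(39): 75
merge 43 and ze(61): 104
merge 75 and ep(79): 154
merge 104 and 154: 258
ep sits 2 levels below the root, so its codeword is 2 bits.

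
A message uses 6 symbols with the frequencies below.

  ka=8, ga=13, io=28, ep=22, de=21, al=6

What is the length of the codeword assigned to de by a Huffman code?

2

Huffman merges, smallest pair first:
al(6) + ka(8) → 14
ga(13) + 14 → 27
de(21) + ep(22) → 43
27 + io(28) → 55
43 + 55 → 98
de sits 2 levels below the root, so its codeword is 2 bits.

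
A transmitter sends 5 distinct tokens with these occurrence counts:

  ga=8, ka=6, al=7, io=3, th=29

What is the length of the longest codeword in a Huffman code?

Merge the two lowest-weight nodes at each step:
io(3) + ka(6) → 9
al(7) + ga(8) → 15
9 + 15 → 24
24 + th(29) → 53
The rarest symbols sit at the bottom; the longest codeword is 3 bits.

3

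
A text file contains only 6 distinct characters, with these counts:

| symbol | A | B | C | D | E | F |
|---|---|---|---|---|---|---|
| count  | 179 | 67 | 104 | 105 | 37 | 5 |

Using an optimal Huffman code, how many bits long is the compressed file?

Build the Huffman tree bottom-up:
F(5) + E(37) → 42
42 + B(67) → 109
C(104) + D(105) → 209
109 + A(179) → 288
209 + 288 → 497
Each symbol's bit-cost is frequency × depth; summing gives 1145 bits (equivalently 42 + 109 + 209 + 288 + 497).

1145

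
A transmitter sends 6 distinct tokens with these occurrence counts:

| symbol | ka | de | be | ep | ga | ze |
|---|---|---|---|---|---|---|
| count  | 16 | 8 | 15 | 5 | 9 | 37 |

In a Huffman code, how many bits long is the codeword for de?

Build the tree from the bottom:
combine ep(5), de(8) → 13
combine ga(9), 13 → 22
combine be(15), ka(16) → 31
combine 22, 31 → 53
combine ze(37), 53 → 90
The subtree containing de is merged 4 times, so code length = 4.

4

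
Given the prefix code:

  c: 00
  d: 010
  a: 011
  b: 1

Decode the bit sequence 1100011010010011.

bbcadda

Read left to right; each codeword is recognised as soon as it completes (prefix code):
  1→b | 1→b | 00→c | 011→a | 010→d | 010→d | 011→a
Decoded message: bbcadda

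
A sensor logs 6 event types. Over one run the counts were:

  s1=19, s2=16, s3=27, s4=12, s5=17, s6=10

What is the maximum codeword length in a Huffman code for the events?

Merge the two lowest-weight nodes at each step:
combine s6(10), s4(12) → 22
combine s2(16), s5(17) → 33
combine s1(19), 22 → 41
combine s3(27), 33 → 60
combine 41, 60 → 101
Maximum depth reached is 3.

3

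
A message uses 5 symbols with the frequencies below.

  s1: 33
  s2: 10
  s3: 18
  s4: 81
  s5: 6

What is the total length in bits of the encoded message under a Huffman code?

265

Build the Huffman tree bottom-up:
s5(6) + s2(10) → 16
16 + s3(18) → 34
s1(33) + 34 → 67
67 + s4(81) → 148
The encoded length is the sum of every internal node's weight: 16 + 34 + 67 + 148 = 265 bits.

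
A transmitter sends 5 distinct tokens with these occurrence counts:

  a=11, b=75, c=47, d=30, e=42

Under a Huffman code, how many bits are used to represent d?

Huffman merges, smallest pair first:
a(11) + d(30) → 41
41 + e(42) → 83
c(47) + b(75) → 122
83 + 122 → 205
d's leaf is at depth 3, giving a 3-bit codeword.

3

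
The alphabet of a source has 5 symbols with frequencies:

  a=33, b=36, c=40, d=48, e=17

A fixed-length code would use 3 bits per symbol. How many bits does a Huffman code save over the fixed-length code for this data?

124

Fixed-length: 3 bits × 174 symbols = 522 bits.
Huffman merges:
e(17) + a(33) → 50
b(36) + c(40) → 76
d(48) + 50 → 98
76 + 98 → 174
Huffman total = 50 + 76 + 98 + 174 = 398 bits.
Saving = 522 − 398 = 124 bits.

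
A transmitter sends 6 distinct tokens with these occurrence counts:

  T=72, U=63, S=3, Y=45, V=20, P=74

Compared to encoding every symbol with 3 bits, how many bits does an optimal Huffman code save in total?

186

Fixed-length: 3 bits × 277 symbols = 831 bits.
Huffman merges:
merge S(3) and V(20): 23
merge 23 and Y(45): 68
merge U(63) and 68: 131
merge T(72) and P(74): 146
merge 131 and 146: 277
Huffman total = 23 + 68 + 131 + 146 + 277 = 645 bits.
Saving = 831 − 645 = 186 bits.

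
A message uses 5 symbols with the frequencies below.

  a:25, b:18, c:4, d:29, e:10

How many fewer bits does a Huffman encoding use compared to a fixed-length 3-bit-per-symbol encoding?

Fixed-length: 3 bits × 86 symbols = 258 bits.
Huffman merges:
merge c(4) and e(10): 14
merge 14 and b(18): 32
merge a(25) and d(29): 54
merge 32 and 54: 86
Huffman total = 14 + 32 + 54 + 86 = 186 bits.
Saving = 258 − 186 = 72 bits.

72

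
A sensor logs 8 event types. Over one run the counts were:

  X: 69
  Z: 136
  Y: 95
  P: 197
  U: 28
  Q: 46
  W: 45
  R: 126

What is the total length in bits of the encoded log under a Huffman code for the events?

Greedily combine the two least-frequent nodes:
merge U(28) and W(45): 73
merge Q(46) and X(69): 115
merge 73 and Y(95): 168
merge 115 and R(126): 241
merge Z(136) and 168: 304
merge P(197) and 241: 438
merge 304 and 438: 742
The encoded length is the sum of every internal node's weight: 73 + 115 + 168 + 241 + 304 + 438 + 742 = 2081 bits.

2081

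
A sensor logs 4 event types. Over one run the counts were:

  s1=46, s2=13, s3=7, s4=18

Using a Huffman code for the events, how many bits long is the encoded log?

Greedily combine the two least-frequent nodes:
merge s3(7) and s2(13): 20
merge s4(18) and 20: 38
merge 38 and s1(46): 84
Total encoded bits = sum of merged weights = 20 + 38 + 84 = 142.

142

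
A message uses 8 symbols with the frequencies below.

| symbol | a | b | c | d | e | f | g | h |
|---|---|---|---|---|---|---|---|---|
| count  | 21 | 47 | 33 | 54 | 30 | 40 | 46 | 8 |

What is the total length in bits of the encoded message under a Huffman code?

812

Build the Huffman tree bottom-up:
merge h(8) and a(21): 29
merge 29 and e(30): 59
merge c(33) and f(40): 73
merge g(46) and b(47): 93
merge d(54) and 59: 113
merge 73 and 93: 166
merge 113 and 166: 279
Total encoded bits = sum of merged weights = 29 + 59 + 73 + 93 + 113 + 166 + 279 = 812.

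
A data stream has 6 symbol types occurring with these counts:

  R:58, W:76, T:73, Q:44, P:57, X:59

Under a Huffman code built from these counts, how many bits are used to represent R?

Repeatedly merge the two smallest:
combine Q(44), P(57) → 101
combine R(58), X(59) → 117
combine T(73), W(76) → 149
combine 101, 117 → 218
combine 149, 218 → 367
R sits 3 levels below the root, so its codeword is 3 bits.

3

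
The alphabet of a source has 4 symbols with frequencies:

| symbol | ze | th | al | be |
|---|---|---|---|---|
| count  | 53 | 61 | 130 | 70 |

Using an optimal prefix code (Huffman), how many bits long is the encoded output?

612

Merge the two smallest weights repeatedly:
ze(53) + th(61) → 114
be(70) + 114 → 184
al(130) + 184 → 314
The encoded length is the sum of every internal node's weight: 114 + 184 + 314 = 612 bits.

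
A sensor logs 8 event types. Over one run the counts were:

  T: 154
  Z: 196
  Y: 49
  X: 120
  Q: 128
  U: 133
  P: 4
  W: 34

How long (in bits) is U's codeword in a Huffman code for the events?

3

Huffman merges, smallest pair first:
combine P(4), W(34) → 38
combine 38, Y(49) → 87
combine 87, X(120) → 207
combine Q(128), U(133) → 261
combine T(154), Z(196) → 350
combine 207, 261 → 468
combine 350, 468 → 818
U's leaf is at depth 3, giving a 3-bit codeword.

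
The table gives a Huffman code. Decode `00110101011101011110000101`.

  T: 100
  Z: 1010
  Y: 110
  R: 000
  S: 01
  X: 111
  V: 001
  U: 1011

VZUZXTVS

Read left to right; each codeword is recognised as soon as it completes (prefix code):
  001→V | 1010→Z | 1011→U | 1010→Z | 111→X | 100→T | 001→V | 01→S
Decoded message: VZUZXTVS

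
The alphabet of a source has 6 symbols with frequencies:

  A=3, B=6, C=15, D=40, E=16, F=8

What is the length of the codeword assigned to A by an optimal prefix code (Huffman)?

Repeatedly merge the two smallest:
merge A(3) and B(6): 9
merge F(8) and 9: 17
merge C(15) and E(16): 31
merge 17 and 31: 48
merge D(40) and 48: 88
The subtree containing A is merged 4 times, so code length = 4.

4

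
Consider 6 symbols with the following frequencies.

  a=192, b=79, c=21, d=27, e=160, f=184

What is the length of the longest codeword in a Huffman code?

4

Merge the two lowest-weight nodes at each step:
combine c(21), d(27) → 48
combine 48, b(79) → 127
combine 127, e(160) → 287
combine f(184), a(192) → 376
combine 287, 376 → 663
The rarest symbols sit at the bottom; the longest codeword is 4 bits.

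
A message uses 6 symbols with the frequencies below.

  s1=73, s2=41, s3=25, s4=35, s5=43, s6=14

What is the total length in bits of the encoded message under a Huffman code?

575

Build the Huffman tree bottom-up:
merge s6(14) and s3(25): 39
merge s4(35) and 39: 74
merge s2(41) and s5(43): 84
merge s1(73) and 74: 147
merge 84 and 147: 231
The encoded length is the sum of every internal node's weight: 39 + 74 + 84 + 147 + 231 = 575 bits.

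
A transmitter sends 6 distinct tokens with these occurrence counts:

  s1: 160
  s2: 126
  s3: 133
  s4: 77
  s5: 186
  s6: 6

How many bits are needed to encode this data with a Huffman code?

Build the Huffman tree bottom-up:
combine s6(6), s4(77) → 83
combine 83, s2(126) → 209
combine s3(133), s1(160) → 293
combine s5(186), 209 → 395
combine 293, 395 → 688
The encoded length is the sum of every internal node's weight: 83 + 209 + 293 + 395 + 688 = 1668 bits.

1668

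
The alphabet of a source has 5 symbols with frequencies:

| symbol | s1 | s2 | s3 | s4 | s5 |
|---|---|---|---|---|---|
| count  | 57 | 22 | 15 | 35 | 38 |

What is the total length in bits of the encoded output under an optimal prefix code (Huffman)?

371

Greedily combine the two least-frequent nodes:
merge s3(15) and s2(22): 37
merge s4(35) and 37: 72
merge s5(38) and s1(57): 95
merge 72 and 95: 167
Each symbol's bit-cost is frequency × depth; summing gives 371 bits (equivalently 37 + 72 + 95 + 167).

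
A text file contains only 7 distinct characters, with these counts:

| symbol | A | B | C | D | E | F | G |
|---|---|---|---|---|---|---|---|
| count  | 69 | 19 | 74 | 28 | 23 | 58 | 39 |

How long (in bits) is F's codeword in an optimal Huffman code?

Build the tree from the bottom:
combine B(19), E(23) → 42
combine D(28), G(39) → 67
combine 42, F(58) → 100
combine 67, A(69) → 136
combine C(74), 100 → 174
combine 136, 174 → 310
F sits 3 levels below the root, so its codeword is 3 bits.

3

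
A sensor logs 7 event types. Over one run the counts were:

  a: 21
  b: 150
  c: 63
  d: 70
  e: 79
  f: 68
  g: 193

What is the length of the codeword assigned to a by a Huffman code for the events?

4

Build the tree from the bottom:
a(21) + c(63) → 84
f(68) + d(70) → 138
e(79) + 84 → 163
138 + b(150) → 288
163 + g(193) → 356
288 + 356 → 644
The subtree containing a is merged 4 times, so code length = 4.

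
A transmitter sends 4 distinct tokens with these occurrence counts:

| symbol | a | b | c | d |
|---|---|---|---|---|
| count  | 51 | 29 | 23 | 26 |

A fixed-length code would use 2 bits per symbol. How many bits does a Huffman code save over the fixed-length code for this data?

Fixed-length: 2 bits × 129 symbols = 258 bits.
Huffman merges:
combine c(23), d(26) → 49
combine b(29), 49 → 78
combine a(51), 78 → 129
Huffman total = 49 + 78 + 129 = 256 bits.
Saving = 258 − 256 = 2 bits.

2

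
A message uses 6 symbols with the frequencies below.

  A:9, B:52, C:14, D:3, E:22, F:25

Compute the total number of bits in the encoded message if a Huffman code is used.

Merge the two smallest weights repeatedly:
combine D(3), A(9) → 12
combine 12, C(14) → 26
combine E(22), F(25) → 47
combine 26, 47 → 73
combine B(52), 73 → 125
Each symbol's bit-cost is frequency × depth; summing gives 283 bits (equivalently 12 + 26 + 47 + 73 + 125).

283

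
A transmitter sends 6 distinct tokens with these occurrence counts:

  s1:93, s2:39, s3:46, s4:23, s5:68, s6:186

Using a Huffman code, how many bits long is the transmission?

Merge the two smallest weights repeatedly:
combine s4(23), s2(39) → 62
combine s3(46), 62 → 108
combine s5(68), s1(93) → 161
combine 108, 161 → 269
combine s6(186), 269 → 455
Total encoded bits = sum of merged weights = 62 + 108 + 161 + 269 + 455 = 1055.

1055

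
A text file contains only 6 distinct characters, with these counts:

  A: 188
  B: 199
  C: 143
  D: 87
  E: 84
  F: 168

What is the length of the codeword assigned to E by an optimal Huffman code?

Repeatedly merge the two smallest:
combine E(84), D(87) → 171
combine C(143), F(168) → 311
combine 171, A(188) → 359
combine B(199), 311 → 510
combine 359, 510 → 869
E's leaf is at depth 3, giving a 3-bit codeword.

3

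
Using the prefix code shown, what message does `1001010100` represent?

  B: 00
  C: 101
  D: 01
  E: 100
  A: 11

ECDB

Read left to right; each codeword is recognised as soon as it completes (prefix code):
  100→E | 101→C | 01→D | 00→B
Decoded message: ECDB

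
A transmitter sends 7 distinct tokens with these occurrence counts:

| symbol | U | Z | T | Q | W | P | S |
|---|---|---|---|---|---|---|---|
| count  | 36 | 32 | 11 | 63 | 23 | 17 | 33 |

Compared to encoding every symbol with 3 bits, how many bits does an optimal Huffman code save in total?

Fixed-length: 3 bits × 215 symbols = 645 bits.
Huffman merges:
T(11) + P(17) → 28
W(23) + 28 → 51
Z(32) + S(33) → 65
U(36) + 51 → 87
Q(63) + 65 → 128
87 + 128 → 215
Huffman total = 28 + 51 + 65 + 87 + 128 + 215 = 574 bits.
Saving = 645 − 574 = 71 bits.

71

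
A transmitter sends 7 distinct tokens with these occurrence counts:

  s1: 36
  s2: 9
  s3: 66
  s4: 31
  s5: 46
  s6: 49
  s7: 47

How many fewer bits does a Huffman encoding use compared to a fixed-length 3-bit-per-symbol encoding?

Fixed-length: 3 bits × 284 symbols = 852 bits.
Huffman merges:
s2(9) + s4(31) → 40
s1(36) + 40 → 76
s5(46) + s7(47) → 93
s6(49) + s3(66) → 115
76 + 93 → 169
115 + 169 → 284
Huffman total = 40 + 76 + 93 + 115 + 169 + 284 = 777 bits.
Saving = 852 − 777 = 75 bits.

75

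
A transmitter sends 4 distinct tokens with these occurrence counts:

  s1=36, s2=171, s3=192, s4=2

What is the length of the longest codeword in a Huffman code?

3

Merge the two lowest-weight nodes at each step:
merge s4(2) and s1(36): 38
merge 38 and s2(171): 209
merge s3(192) and 209: 401
The first pair merged (s4, s1) ends up deepest, at depth 3.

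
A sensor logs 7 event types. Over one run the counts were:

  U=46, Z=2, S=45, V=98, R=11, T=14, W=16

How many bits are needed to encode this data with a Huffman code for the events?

Merge the two smallest weights repeatedly:
combine Z(2), R(11) → 13
combine 13, T(14) → 27
combine W(16), 27 → 43
combine 43, S(45) → 88
combine U(46), 88 → 134
combine V(98), 134 → 232
Each symbol's bit-cost is frequency × depth; summing gives 537 bits (equivalently 13 + 27 + 43 + 88 + 134 + 232).

537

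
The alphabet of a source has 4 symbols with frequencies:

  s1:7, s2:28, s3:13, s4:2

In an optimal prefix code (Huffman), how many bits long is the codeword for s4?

3

Huffman merges, smallest pair first:
combine s4(2), s1(7) → 9
combine 9, s3(13) → 22
combine 22, s2(28) → 50
The subtree containing s4 is merged 3 times, so code length = 3.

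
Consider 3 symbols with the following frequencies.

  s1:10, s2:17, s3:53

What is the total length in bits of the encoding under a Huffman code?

107

Build the Huffman tree bottom-up:
combine s1(10), s2(17) → 27
combine 27, s3(53) → 80
The encoded length is the sum of every internal node's weight: 27 + 80 = 107 bits.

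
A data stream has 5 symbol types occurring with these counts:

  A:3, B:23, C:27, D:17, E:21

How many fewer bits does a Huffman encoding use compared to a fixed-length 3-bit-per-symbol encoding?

71

Fixed-length: 3 bits × 91 symbols = 273 bits.
Huffman merges:
A(3) + D(17) → 20
20 + E(21) → 41
B(23) + C(27) → 50
41 + 50 → 91
Huffman total = 20 + 41 + 50 + 91 = 202 bits.
Saving = 273 − 202 = 71 bits.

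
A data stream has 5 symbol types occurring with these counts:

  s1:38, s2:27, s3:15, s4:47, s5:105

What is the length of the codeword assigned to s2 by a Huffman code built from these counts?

4

Repeatedly merge the two smallest:
combine s3(15), s2(27) → 42
combine s1(38), 42 → 80
combine s4(47), 80 → 127
combine s5(105), 127 → 232
The subtree containing s2 is merged 4 times, so code length = 4.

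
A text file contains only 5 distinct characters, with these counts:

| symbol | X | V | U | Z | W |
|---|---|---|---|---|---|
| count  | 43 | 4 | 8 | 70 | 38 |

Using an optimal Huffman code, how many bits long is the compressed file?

318

Build the Huffman tree bottom-up:
combine V(4), U(8) → 12
combine 12, W(38) → 50
combine X(43), 50 → 93
combine Z(70), 93 → 163
Total encoded bits = sum of merged weights = 12 + 50 + 93 + 163 = 318.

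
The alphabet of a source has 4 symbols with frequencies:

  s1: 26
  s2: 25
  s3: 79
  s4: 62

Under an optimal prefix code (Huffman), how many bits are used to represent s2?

3

Build the tree from the bottom:
combine s2(25), s1(26) → 51
combine 51, s4(62) → 113
combine s3(79), 113 → 192
s2's leaf is at depth 3, giving a 3-bit codeword.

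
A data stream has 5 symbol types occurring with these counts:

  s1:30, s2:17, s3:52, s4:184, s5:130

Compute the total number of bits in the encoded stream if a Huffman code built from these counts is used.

Merge the two smallest weights repeatedly:
merge s2(17) and s1(30): 47
merge 47 and s3(52): 99
merge 99 and s5(130): 229
merge s4(184) and 229: 413
Each symbol's bit-cost is frequency × depth; summing gives 788 bits (equivalently 47 + 99 + 229 + 413).

788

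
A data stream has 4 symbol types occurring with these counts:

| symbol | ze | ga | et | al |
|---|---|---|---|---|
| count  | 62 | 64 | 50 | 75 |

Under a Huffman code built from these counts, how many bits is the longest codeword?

Merge the two lowest-weight nodes at each step:
merge et(50) and ze(62): 112
merge ga(64) and al(75): 139
merge 112 and 139: 251
The first pair merged (et, ze) ends up deepest, at depth 2.

2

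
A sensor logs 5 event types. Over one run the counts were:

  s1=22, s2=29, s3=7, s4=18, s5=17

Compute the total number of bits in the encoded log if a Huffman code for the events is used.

Build the Huffman tree bottom-up:
merge s3(7) and s5(17): 24
merge s4(18) and s1(22): 40
merge 24 and s2(29): 53
merge 40 and 53: 93
The encoded length is the sum of every internal node's weight: 24 + 40 + 53 + 93 = 210 bits.

210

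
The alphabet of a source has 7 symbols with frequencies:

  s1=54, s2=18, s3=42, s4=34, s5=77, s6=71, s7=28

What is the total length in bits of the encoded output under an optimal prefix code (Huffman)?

Build the Huffman tree bottom-up:
s2(18) + s7(28) → 46
s4(34) + s3(42) → 76
46 + s1(54) → 100
s6(71) + 76 → 147
s5(77) + 100 → 177
147 + 177 → 324
Total encoded bits = sum of merged weights = 46 + 76 + 100 + 147 + 177 + 324 = 870.

870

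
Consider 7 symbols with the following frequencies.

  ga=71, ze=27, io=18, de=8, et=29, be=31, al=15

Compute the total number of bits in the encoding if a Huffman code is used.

Merge the two smallest weights repeatedly:
merge de(8) and al(15): 23
merge io(18) and 23: 41
merge ze(27) and et(29): 56
merge be(31) and 41: 72
merge 56 and ga(71): 127
merge 72 and 127: 199
Total encoded bits = sum of merged weights = 23 + 41 + 56 + 72 + 127 + 199 = 518.

518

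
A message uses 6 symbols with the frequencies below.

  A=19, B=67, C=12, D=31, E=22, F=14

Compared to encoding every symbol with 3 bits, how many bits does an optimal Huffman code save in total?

Fixed-length: 3 bits × 165 symbols = 495 bits.
Huffman merges:
combine C(12), F(14) → 26
combine A(19), E(22) → 41
combine 26, D(31) → 57
combine 41, 57 → 98
combine B(67), 98 → 165
Huffman total = 26 + 41 + 57 + 98 + 165 = 387 bits.
Saving = 495 − 387 = 108 bits.

108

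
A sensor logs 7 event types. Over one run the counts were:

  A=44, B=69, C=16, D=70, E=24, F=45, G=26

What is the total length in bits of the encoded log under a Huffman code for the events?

Merge the two smallest weights repeatedly:
merge C(16) and E(24): 40
merge G(26) and 40: 66
merge A(44) and F(45): 89
merge 66 and B(69): 135
merge D(70) and 89: 159
merge 135 and 159: 294
The encoded length is the sum of every internal node's weight: 40 + 66 + 89 + 135 + 159 + 294 = 783 bits.

783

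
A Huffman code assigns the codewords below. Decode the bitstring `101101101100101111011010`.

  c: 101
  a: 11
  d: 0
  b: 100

cccbcaccd

Read left to right; each codeword is recognised as soon as it completes (prefix code):
  101→c | 101→c | 101→c | 100→b | 101→c | 11→a | 101→c | 101→c | 0→d
Decoded message: cccbcaccd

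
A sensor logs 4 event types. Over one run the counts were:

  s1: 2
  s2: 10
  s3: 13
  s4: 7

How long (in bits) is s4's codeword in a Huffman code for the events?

Build the tree from the bottom:
combine s1(2), s4(7) → 9
combine 9, s2(10) → 19
combine s3(13), 19 → 32
s4 sits 3 levels below the root, so its codeword is 3 bits.

3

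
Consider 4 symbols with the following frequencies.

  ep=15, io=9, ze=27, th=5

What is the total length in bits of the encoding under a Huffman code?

Merge the two smallest weights repeatedly:
merge th(5) and io(9): 14
merge 14 and ep(15): 29
merge ze(27) and 29: 56
Each symbol's bit-cost is frequency × depth; summing gives 99 bits (equivalently 14 + 29 + 56).

99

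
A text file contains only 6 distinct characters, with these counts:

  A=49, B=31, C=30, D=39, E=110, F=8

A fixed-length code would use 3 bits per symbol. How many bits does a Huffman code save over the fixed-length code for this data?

182

Fixed-length: 3 bits × 267 symbols = 801 bits.
Huffman merges:
F(8) + C(30) → 38
B(31) + 38 → 69
D(39) + A(49) → 88
69 + 88 → 157
E(110) + 157 → 267
Huffman total = 38 + 69 + 88 + 157 + 267 = 619 bits.
Saving = 801 − 619 = 182 bits.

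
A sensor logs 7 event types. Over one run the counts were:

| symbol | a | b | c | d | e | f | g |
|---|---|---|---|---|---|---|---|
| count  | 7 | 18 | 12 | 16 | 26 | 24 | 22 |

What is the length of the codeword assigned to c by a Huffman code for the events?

4

Huffman merges, smallest pair first:
combine a(7), c(12) → 19
combine d(16), b(18) → 34
combine 19, g(22) → 41
combine f(24), e(26) → 50
combine 34, 41 → 75
combine 50, 75 → 125
c sits 4 levels below the root, so its codeword is 4 bits.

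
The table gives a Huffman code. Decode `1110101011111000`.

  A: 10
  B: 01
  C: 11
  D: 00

CAAACCAD

Read left to right; each codeword is recognised as soon as it completes (prefix code):
  11→C | 10→A | 10→A | 10→A | 11→C | 11→C | 10→A | 00→D
Decoded message: CAAACCAD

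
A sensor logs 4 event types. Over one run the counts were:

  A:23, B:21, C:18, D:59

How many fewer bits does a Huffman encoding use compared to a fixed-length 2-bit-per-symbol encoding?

20

Fixed-length: 2 bits × 121 symbols = 242 bits.
Huffman merges:
combine C(18), B(21) → 39
combine A(23), 39 → 62
combine D(59), 62 → 121
Huffman total = 39 + 62 + 121 = 222 bits.
Saving = 242 − 222 = 20 bits.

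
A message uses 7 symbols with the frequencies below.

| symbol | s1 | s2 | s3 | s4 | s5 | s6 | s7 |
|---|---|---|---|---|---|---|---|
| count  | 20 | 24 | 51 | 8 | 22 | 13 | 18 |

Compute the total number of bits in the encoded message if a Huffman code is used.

Merge the two smallest weights repeatedly:
s4(8) + s6(13) → 21
s7(18) + s1(20) → 38
21 + s5(22) → 43
s2(24) + 38 → 62
43 + s3(51) → 94
62 + 94 → 156
Each symbol's bit-cost is frequency × depth; summing gives 414 bits (equivalently 21 + 38 + 43 + 62 + 94 + 156).

414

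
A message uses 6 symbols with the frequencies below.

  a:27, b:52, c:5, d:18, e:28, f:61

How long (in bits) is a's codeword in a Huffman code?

Huffman merges, smallest pair first:
c(5) + d(18) → 23
23 + a(27) → 50
e(28) + 50 → 78
b(52) + f(61) → 113
78 + 113 → 191
a's leaf is at depth 3, giving a 3-bit codeword.

3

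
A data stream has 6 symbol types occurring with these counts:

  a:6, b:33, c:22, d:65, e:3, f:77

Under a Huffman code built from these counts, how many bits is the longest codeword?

Merge the two lowest-weight nodes at each step:
merge e(3) and a(6): 9
merge 9 and c(22): 31
merge 31 and b(33): 64
merge 64 and d(65): 129
merge f(77) and 129: 206
The first pair merged (e, a) ends up deepest, at depth 5.

5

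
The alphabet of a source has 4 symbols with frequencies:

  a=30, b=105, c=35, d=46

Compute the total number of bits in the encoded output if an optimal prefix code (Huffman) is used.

Build the Huffman tree bottom-up:
a(30) + c(35) → 65
d(46) + 65 → 111
b(105) + 111 → 216
The encoded length is the sum of every internal node's weight: 65 + 111 + 216 = 392 bits.

392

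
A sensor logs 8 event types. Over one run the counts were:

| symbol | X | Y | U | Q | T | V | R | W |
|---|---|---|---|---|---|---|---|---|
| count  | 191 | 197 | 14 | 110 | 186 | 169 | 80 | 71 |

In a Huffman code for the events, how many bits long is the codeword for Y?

2

Repeatedly merge the two smallest:
U(14) + W(71) → 85
R(80) + 85 → 165
Q(110) + 165 → 275
V(169) + T(186) → 355
X(191) + Y(197) → 388
275 + 355 → 630
388 + 630 → 1018
Y sits 2 levels below the root, so its codeword is 2 bits.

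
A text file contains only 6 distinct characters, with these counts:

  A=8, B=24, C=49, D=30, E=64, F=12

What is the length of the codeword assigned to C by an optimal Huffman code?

2

Huffman merges, smallest pair first:
merge A(8) and F(12): 20
merge 20 and B(24): 44
merge D(30) and 44: 74
merge C(49) and E(64): 113
merge 74 and 113: 187
C sits 2 levels below the root, so its codeword is 2 bits.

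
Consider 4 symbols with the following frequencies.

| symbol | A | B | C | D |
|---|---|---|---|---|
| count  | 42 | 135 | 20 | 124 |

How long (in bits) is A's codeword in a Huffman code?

3

Repeatedly merge the two smallest:
combine C(20), A(42) → 62
combine 62, D(124) → 186
combine B(135), 186 → 321
The subtree containing A is merged 3 times, so code length = 3.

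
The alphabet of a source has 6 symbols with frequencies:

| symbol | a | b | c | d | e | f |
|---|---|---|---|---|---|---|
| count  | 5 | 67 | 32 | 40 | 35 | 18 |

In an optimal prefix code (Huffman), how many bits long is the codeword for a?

Repeatedly merge the two smallest:
combine a(5), f(18) → 23
combine 23, c(32) → 55
combine e(35), d(40) → 75
combine 55, b(67) → 122
combine 75, 122 → 197
The subtree containing a is merged 4 times, so code length = 4.

4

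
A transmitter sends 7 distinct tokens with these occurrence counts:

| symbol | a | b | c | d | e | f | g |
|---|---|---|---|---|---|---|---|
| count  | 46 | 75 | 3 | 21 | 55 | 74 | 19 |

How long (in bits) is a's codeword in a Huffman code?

3

Build the tree from the bottom:
c(3) + g(19) → 22
d(21) + 22 → 43
43 + a(46) → 89
e(55) + f(74) → 129
b(75) + 89 → 164
129 + 164 → 293
a's leaf is at depth 3, giving a 3-bit codeword.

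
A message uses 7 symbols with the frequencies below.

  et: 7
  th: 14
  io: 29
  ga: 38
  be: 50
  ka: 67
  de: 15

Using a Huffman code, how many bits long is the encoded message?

562

Greedily combine the two least-frequent nodes:
combine et(7), th(14) → 21
combine de(15), 21 → 36
combine io(29), 36 → 65
combine ga(38), be(50) → 88
combine 65, ka(67) → 132
combine 88, 132 → 220
Each symbol's bit-cost is frequency × depth; summing gives 562 bits (equivalently 21 + 36 + 65 + 88 + 132 + 220).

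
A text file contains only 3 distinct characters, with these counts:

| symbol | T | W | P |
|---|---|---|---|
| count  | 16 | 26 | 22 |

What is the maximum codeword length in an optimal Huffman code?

2

Merge the two lowest-weight nodes at each step:
T(16) + P(22) → 38
W(26) + 38 → 64
Maximum depth reached is 2.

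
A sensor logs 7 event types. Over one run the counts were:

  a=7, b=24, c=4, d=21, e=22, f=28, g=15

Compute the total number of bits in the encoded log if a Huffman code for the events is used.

Merge the two smallest weights repeatedly:
combine c(4), a(7) → 11
combine 11, g(15) → 26
combine d(21), e(22) → 43
combine b(24), 26 → 50
combine f(28), 43 → 71
combine 50, 71 → 121
Total encoded bits = sum of merged weights = 11 + 26 + 43 + 50 + 71 + 121 = 322.

322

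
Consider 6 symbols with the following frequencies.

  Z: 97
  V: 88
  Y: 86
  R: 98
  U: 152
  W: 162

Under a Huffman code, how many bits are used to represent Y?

Repeatedly merge the two smallest:
Y(86) + V(88) → 174
Z(97) + R(98) → 195
U(152) + W(162) → 314
174 + 195 → 369
314 + 369 → 683
Y's leaf is at depth 3, giving a 3-bit codeword.

3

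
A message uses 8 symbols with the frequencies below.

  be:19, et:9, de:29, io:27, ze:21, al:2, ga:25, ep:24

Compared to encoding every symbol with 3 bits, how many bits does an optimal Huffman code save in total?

18

Fixed-length: 3 bits × 156 symbols = 468 bits.
Huffman merges:
merge al(2) and et(9): 11
merge 11 and be(19): 30
merge ze(21) and ep(24): 45
merge ga(25) and io(27): 52
merge de(29) and 30: 59
merge 45 and 52: 97
merge 59 and 97: 156
Huffman total = 11 + 30 + 45 + 52 + 59 + 97 + 156 = 450 bits.
Saving = 468 − 450 = 18 bits.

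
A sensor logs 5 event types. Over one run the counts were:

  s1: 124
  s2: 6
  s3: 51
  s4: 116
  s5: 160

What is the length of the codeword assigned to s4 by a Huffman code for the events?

Build the tree from the bottom:
merge s2(6) and s3(51): 57
merge 57 and s4(116): 173
merge s1(124) and s5(160): 284
merge 173 and 284: 457
s4's leaf is at depth 2, giving a 2-bit codeword.

2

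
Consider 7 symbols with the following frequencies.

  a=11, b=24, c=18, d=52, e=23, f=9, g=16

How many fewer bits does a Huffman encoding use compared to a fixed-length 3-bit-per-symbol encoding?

56

Fixed-length: 3 bits × 153 symbols = 459 bits.
Huffman merges:
merge f(9) and a(11): 20
merge g(16) and c(18): 34
merge 20 and e(23): 43
merge b(24) and 34: 58
merge 43 and d(52): 95
merge 58 and 95: 153
Huffman total = 20 + 34 + 43 + 58 + 95 + 153 = 403 bits.
Saving = 459 − 403 = 56 bits.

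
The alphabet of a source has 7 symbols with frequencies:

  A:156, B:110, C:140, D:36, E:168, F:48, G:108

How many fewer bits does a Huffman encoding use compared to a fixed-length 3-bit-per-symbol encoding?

240

Fixed-length: 3 bits × 766 symbols = 2298 bits.
Huffman merges:
merge D(36) and F(48): 84
merge 84 and G(108): 192
merge B(110) and C(140): 250
merge A(156) and E(168): 324
merge 192 and 250: 442
merge 324 and 442: 766
Huffman total = 84 + 192 + 250 + 324 + 442 + 766 = 2058 bits.
Saving = 2298 − 2058 = 240 bits.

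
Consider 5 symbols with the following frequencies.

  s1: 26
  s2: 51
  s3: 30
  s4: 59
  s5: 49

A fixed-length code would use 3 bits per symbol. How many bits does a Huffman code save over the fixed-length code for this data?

Fixed-length: 3 bits × 215 symbols = 645 bits.
Huffman merges:
combine s1(26), s3(30) → 56
combine s5(49), s2(51) → 100
combine 56, s4(59) → 115
combine 100, 115 → 215
Huffman total = 56 + 100 + 115 + 215 = 486 bits.
Saving = 645 − 486 = 159 bits.

159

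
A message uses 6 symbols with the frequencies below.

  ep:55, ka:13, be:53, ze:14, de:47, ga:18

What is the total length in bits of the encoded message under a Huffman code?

Build the Huffman tree bottom-up:
combine ka(13), ze(14) → 27
combine ga(18), 27 → 45
combine 45, de(47) → 92
combine be(53), ep(55) → 108
combine 92, 108 → 200
The encoded length is the sum of every internal node's weight: 27 + 45 + 92 + 108 + 200 = 472 bits.

472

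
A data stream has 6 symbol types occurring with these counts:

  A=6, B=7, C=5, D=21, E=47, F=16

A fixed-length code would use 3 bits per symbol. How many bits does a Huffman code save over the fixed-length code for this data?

Fixed-length: 3 bits × 102 symbols = 306 bits.
Huffman merges:
combine C(5), A(6) → 11
combine B(7), 11 → 18
combine F(16), 18 → 34
combine D(21), 34 → 55
combine E(47), 55 → 102
Huffman total = 11 + 18 + 34 + 55 + 102 = 220 bits.
Saving = 306 − 220 = 86 bits.

86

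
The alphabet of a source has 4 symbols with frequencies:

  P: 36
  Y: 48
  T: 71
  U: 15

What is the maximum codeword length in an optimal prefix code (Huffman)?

3

Merge the two lowest-weight nodes at each step:
U(15) + P(36) → 51
Y(48) + 51 → 99
T(71) + 99 → 170
Maximum depth reached is 3.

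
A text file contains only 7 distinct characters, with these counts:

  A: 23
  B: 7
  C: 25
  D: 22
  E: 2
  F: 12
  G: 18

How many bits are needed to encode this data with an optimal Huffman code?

287

Greedily combine the two least-frequent nodes:
E(2) + B(7) → 9
9 + F(12) → 21
G(18) + 21 → 39
D(22) + A(23) → 45
C(25) + 39 → 64
45 + 64 → 109
The encoded length is the sum of every internal node's weight: 9 + 21 + 39 + 45 + 64 + 109 = 287 bits.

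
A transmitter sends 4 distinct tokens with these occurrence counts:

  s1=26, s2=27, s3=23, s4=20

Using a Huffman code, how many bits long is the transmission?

Build the Huffman tree bottom-up:
combine s4(20), s3(23) → 43
combine s1(26), s2(27) → 53
combine 43, 53 → 96
The encoded length is the sum of every internal node's weight: 43 + 53 + 96 = 192 bits.

192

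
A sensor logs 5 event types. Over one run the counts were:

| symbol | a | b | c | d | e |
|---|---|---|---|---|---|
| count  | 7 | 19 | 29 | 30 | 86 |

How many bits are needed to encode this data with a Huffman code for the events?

Merge the two smallest weights repeatedly:
combine a(7), b(19) → 26
combine 26, c(29) → 55
combine d(30), 55 → 85
combine 85, e(86) → 171
Total encoded bits = sum of merged weights = 26 + 55 + 85 + 171 = 337.

337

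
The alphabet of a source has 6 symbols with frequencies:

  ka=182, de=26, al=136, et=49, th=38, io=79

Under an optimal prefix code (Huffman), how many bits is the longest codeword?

4

Merge the two lowest-weight nodes at each step:
merge de(26) and th(38): 64
merge et(49) and 64: 113
merge io(79) and 113: 192
merge al(136) and ka(182): 318
merge 192 and 318: 510
The first pair merged (de, th) ends up deepest, at depth 4.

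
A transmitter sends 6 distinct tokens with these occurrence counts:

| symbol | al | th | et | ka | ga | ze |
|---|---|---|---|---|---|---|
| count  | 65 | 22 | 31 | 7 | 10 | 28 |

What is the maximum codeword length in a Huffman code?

4

Merge the two lowest-weight nodes at each step:
ka(7) + ga(10) → 17
17 + th(22) → 39
ze(28) + et(31) → 59
39 + 59 → 98
al(65) + 98 → 163
Maximum depth reached is 4.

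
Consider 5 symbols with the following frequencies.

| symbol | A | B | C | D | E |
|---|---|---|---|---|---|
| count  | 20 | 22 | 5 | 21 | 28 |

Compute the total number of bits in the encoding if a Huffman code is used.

Merge the two smallest weights repeatedly:
C(5) + A(20) → 25
D(21) + B(22) → 43
25 + E(28) → 53
43 + 53 → 96
The encoded length is the sum of every internal node's weight: 25 + 43 + 53 + 96 = 217 bits.

217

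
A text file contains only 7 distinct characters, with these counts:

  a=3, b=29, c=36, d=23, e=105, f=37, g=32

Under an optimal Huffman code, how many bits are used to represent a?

5

Repeatedly merge the two smallest:
merge a(3) and d(23): 26
merge 26 and b(29): 55
merge g(32) and c(36): 68
merge f(37) and 55: 92
merge 68 and 92: 160
merge e(105) and 160: 265
The subtree containing a is merged 5 times, so code length = 5.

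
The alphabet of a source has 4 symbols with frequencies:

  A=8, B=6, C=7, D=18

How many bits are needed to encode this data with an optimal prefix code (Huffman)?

73

Greedily combine the two least-frequent nodes:
merge B(6) and C(7): 13
merge A(8) and 13: 21
merge D(18) and 21: 39
The encoded length is the sum of every internal node's weight: 13 + 21 + 39 = 73 bits.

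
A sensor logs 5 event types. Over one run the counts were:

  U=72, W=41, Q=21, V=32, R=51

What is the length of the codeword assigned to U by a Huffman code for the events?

2

Repeatedly merge the two smallest:
Q(21) + V(32) → 53
W(41) + R(51) → 92
53 + U(72) → 125
92 + 125 → 217
U's leaf is at depth 2, giving a 2-bit codeword.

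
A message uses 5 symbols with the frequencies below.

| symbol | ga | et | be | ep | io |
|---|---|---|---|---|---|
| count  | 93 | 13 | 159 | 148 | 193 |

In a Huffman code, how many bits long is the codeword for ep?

Huffman merges, smallest pair first:
combine et(13), ga(93) → 106
combine 106, ep(148) → 254
combine be(159), io(193) → 352
combine 254, 352 → 606
The subtree containing ep is merged 2 times, so code length = 2.

2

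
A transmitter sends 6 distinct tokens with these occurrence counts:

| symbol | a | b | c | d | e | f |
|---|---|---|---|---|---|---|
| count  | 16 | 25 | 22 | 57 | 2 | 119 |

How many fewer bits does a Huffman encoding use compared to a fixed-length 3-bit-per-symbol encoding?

Fixed-length: 3 bits × 241 symbols = 723 bits.
Huffman merges:
e(2) + a(16) → 18
18 + c(22) → 40
b(25) + 40 → 65
d(57) + 65 → 122
f(119) + 122 → 241
Huffman total = 18 + 40 + 65 + 122 + 241 = 486 bits.
Saving = 723 − 486 = 237 bits.

237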